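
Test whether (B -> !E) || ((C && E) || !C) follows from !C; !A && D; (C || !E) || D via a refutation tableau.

Yes

Initial set: {!C; (!A && D); ((C || !E) || D); !((B -> !E) || ((C && E) || !C))}.
(!A && D): α-rule — add !A, D.
!((B -> !E) || ((C && E) || !C)): α-rule — add !(B -> !E), !((C && E) || !C).
!(B -> !E): α-rule — add B, !!E.
!((C && E) || !C): α-rule — add !(C && E), !!C.
× closes — contains both C and !C.
All 1 branch closes.
Every branch closed, so the premises entail the conclusion.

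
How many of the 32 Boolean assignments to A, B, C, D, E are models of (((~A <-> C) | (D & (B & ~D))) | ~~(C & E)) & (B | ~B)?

Initial set: {((((~A <-> C) | (D & (B & ~D))) | ~~(C & E)) & (B | ~B))}.
((((~A <-> C) | (D & (B & ~D))) | ~~(C & E)) & (B | ~B)): α-rule — add (((~A <-> C) | (D & (B & ~D))) | ~~(C & E)), (B | ~B).
(((~A <-> C) | (D & (B & ~D))) | ~~(C & E)): β-rule — branch into ((~A <-> C) | (D & (B & ~D)))  //  ~~(C & E).
  branch 1 (add ((~A <-> C) | (D & (B & ~D)))):
    (B | ~B): β-rule — branch into B  //  ~B.
      branch 1.1 (add B):
        ((~A <-> C) | (D & (B & ~D))): β-rule — branch into (~A <-> C)  //  (D & (B & ~D)).
          branch 1.1.1 (add (~A <-> C)):
            (~A <-> C): β-rule — branch into ~A, C  //  ~~A, ~C.
              branch 1.1.1.1 (add ~A, C):
                ○ open, literals {A=F, B=T, C=T}.
              branch 1.1.1.2 (add ~~A, ~C):
                ○ open, literals {A=T, B=T, C=F}.
          branch 1.1.2 (add (D & (B & ~D))):
            (D & (B & ~D)): α-rule — add D, (B & ~D).
            (B & ~D): α-rule — add B, ~D.
            × closes — contains both D and ~D.
      branch 1.2 (add ~B):
        ((~A <-> C) | (D & (B & ~D))): β-rule — branch into (~A <-> C)  //  (D & (B & ~D)).
          branch 1.2.1 (add (~A <-> C)):
            (~A <-> C): β-rule — branch into ~A, C  //  ~~A, ~C.
              branch 1.2.1.1 (add ~A, C):
                ○ open, literals {A=F, B=F, C=T}.
              branch 1.2.1.2 (add ~~A, ~C):
                ○ open, literals {A=T, B=F, C=F}.
          branch 1.2.2 (add (D & (B & ~D))):
            (D & (B & ~D)): α-rule — add D, (B & ~D).
            (B & ~D): α-rule — add B, ~D.
            × closes — contains both B and ~B.
  branch 2 (add ~~(C & E)):
    ~~(C & E): drop double negation, giving (C & E).
    (C & E): α-rule — add C, E.
    (B | ~B): β-rule — branch into B  //  ~B.
      branch 2.1 (add B):
        ○ open, literals {B=T, C=T, E=T}.
      branch 2.2 (add ~B):
        ○ open, literals {B=F, C=T, E=T}.
2 branches closed, 6 open.
Each open branch fixes some atoms; the unmentioned ones are free. Counting distinct full assignments: branch {A=F, B=T, C=T} (D, E) contributes 4 new; branch {A=T, B=T, C=F} (D, E) contributes 4 new; branch {A=F, B=F, C=T} (D, E) contributes 4 new; branch {A=T, B=F, C=F} (D, E) contributes 4 new; branch {B=T, C=T, E=T} (A, D) contributes 2 new; branch {B=F, C=T, E=T} (A, D) contributes 2 new. Total: 20.

20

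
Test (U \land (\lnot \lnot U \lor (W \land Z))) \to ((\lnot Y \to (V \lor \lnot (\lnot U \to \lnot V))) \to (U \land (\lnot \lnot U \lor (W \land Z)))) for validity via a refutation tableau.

Assume the negation and expand:
Initial set: {F ((U \land (\lnot \lnot U \lor (W \land Z))) \to ((\lnot Y \to (V \lor \lnot (\lnot U \to \lnot V))) \to (U \land (\lnot \lnot U \lor (W \land Z)))))}.
F ((U \land (\lnot \lnot U \lor (W \land Z))) \to ((\lnot Y \to (V \lor \lnot (\lnot U \to \lnot V))) \to (U \land (\lnot \lnot U \lor (W \land Z))))): α-rule — add T (U \land (\lnot \lnot U \lor (W \land Z))), F ((\lnot Y \to (V \lor \lnot (\lnot U \to \lnot V))) \to (U \land (\lnot \lnot U \lor (W \land Z)))).
T (U \land (\lnot \lnot U \lor (W \land Z))): α-rule — add T U, T (\lnot \lnot U \lor (W \land Z)).
F ((\lnot Y \to (V \lor \lnot (\lnot U \to \lnot V))) \to (U \land (\lnot \lnot U \lor (W \land Z)))): α-rule — add T (\lnot Y \to (V \lor \lnot (\lnot U \to \lnot V))), F (U \land (\lnot \lnot U \lor (W \land Z))).
T (\lnot \lnot U \lor (W \land Z)): β-rule — branch into T \lnot \lnot U  //  T (W \land Z).
  branch 1 (add T \lnot \lnot U):
    T \lnot \lnot U: drop double negation, giving T U.
    T (\lnot Y \to (V \lor \lnot (\lnot U \to \lnot V))): β-rule — branch into F \lnot Y  //  T (V \lor \lnot (\lnot U \to \lnot V)).
      branch 1.1 (add F \lnot Y):
        F (U \land (\lnot \lnot U \lor (W \land Z))): β-rule — branch into F U  //  F (\lnot \lnot U \lor (W \land Z)).
          branch 1.1.1 (add F U):
            × closes — contains both U and \lnot U.
          branch 1.1.2 (add F (\lnot \lnot U \lor (W \land Z))):
            F (\lnot \lnot U \lor (W \land Z)): α-rule — add F \lnot \lnot U, F (W \land Z).
            F \lnot \lnot U: drop double negation, giving F U.
            × closes — contains both U and \lnot U.
      branch 1.2 (add T (V \lor \lnot (\lnot U \to \lnot V))):
        F (U \land (\lnot \lnot U \lor (W \land Z))): β-rule — branch into F U  //  F (\lnot \lnot U \lor (W \land Z)).
          branch 1.2.1 (add F U):
            × closes — contains both U and \lnot U.
          branch 1.2.2 (add F (\lnot \lnot U \lor (W \land Z))):
            F (\lnot \lnot U \lor (W \land Z)): α-rule — add F \lnot \lnot U, F (W \land Z).
            F \lnot \lnot U: drop double negation, giving F U.
            × closes — contains both U and \lnot U.
  branch 2 (add T (W \land Z)):
    T (W \land Z): α-rule — add T W, T Z.
    T (\lnot Y \to (V \lor \lnot (\lnot U \to \lnot V))): β-rule — branch into F \lnot Y  //  T (V \lor \lnot (\lnot U \to \lnot V)).
      branch 2.1 (add F \lnot Y):
        F (U \land (\lnot \lnot U \lor (W \land Z))): β-rule — branch into F U  //  F (\lnot \lnot U \lor (W \land Z)).
          branch 2.1.1 (add F U):
            × closes — contains both U and \lnot U.
          branch 2.1.2 (add F (\lnot \lnot U \lor (W \land Z))):
            F (\lnot \lnot U \lor (W \land Z)): α-rule — add F \lnot \lnot U, F (W \land Z).
            F \lnot \lnot U: drop double negation, giving F U.
            × closes — contains both U and \lnot U.
      branch 2.2 (add T (V \lor \lnot (\lnot U \to \lnot V))):
        F (U \land (\lnot \lnot U \lor (W \land Z))): β-rule — branch into F U  //  F (\lnot \lnot U \lor (W \land Z)).
          branch 2.2.1 (add F U):
            × closes — contains both U and \lnot U.
          branch 2.2.2 (add F (\lnot \lnot U \lor (W \land Z))):
            F (\lnot \lnot U \lor (W \land Z)): α-rule — add F \lnot \lnot U, F (W \land Z).
            F \lnot \lnot U: drop double negation, giving F U.
            × closes — contains both U and \lnot U.
All 8 branches close.
Every branch closed, so the negation is unsatisfiable and the formula is valid.

Valid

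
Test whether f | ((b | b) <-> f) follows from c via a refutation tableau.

Initial set: {T c; F (f | ((b | b) <-> f))}.
F (f | ((b | b) <-> f)): α-rule — add F f, F ((b | b) <-> f).
F ((b | b) <-> f): β-rule — branch into T (b | b), F f  //  F (b | b), T f.
  branch 1 (add T (b | b), F f):
    T (b | b): β-rule — branch into T b  //  T b.
      branch 1.1 (add T b):
        ○ open, literals {b=1, c=1, f=0}.
      branch 1.2 (add T b):
        ○ open, literals {b=1, c=1, f=0}.
  branch 2 (add F (b | b), T f):
    × closes — contains both f and ~f.
1 branch closed, 2 open.
An open branch gives a countermodel: b=1, c=1, f=0 (unmentioned atoms arbitrary); the premises hold there but the conclusion fails.

No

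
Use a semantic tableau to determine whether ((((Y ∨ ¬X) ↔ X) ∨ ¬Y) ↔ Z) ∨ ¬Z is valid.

Assume the negation and expand:
Initial set: {¬(((((Y ∨ ¬X) ↔ X) ∨ ¬Y) ↔ Z) ∨ ¬Z)}.
¬(((((Y ∨ ¬X) ↔ X) ∨ ¬Y) ↔ Z) ∨ ¬Z): α-rule — add ¬((((Y ∨ ¬X) ↔ X) ∨ ¬Y) ↔ Z), ¬¬Z.
¬((((Y ∨ ¬X) ↔ X) ∨ ¬Y) ↔ Z): β-rule — branch into (((Y ∨ ¬X) ↔ X) ∨ ¬Y), ¬Z  //  ¬(((Y ∨ ¬X) ↔ X) ∨ ¬Y), Z.
  branch 1 (add (((Y ∨ ¬X) ↔ X) ∨ ¬Y), ¬Z):
    × closes — contains both Z and ¬Z.
  branch 2 (add ¬(((Y ∨ ¬X) ↔ X) ∨ ¬Y), Z):
    ¬(((Y ∨ ¬X) ↔ X) ∨ ¬Y): α-rule — add ¬((Y ∨ ¬X) ↔ X), ¬¬Y.
    ¬((Y ∨ ¬X) ↔ X): β-rule — branch into (Y ∨ ¬X), ¬X  //  ¬(Y ∨ ¬X), X.
      branch 2.1 (add (Y ∨ ¬X), ¬X):
        (Y ∨ ¬X): β-rule — branch into Y  //  ¬X.
          branch 2.1.1 (add Y):
            ○ open, literals {X=0, Y=1, Z=1}.
          branch 2.1.2 (add ¬X):
            ○ open, literals {X=0, Y=1, Z=1}.
      branch 2.2 (add ¬(Y ∨ ¬X), X):
        ¬(Y ∨ ¬X): α-rule — add ¬Y, ¬¬X.
        × closes — contains both Y and ¬Y.
2 branches closed, 2 open.
An open branch gives a countermodel: X=0, Y=1, Z=1 (unmentioned atoms arbitrary); under it the original formula is false.

Not valid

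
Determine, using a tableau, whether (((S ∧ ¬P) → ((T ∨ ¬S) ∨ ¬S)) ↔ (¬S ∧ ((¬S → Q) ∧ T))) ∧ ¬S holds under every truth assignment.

Assume the negation and expand:
Initial set: {F ((((S ∧ ¬P) → ((T ∨ ¬S) ∨ ¬S)) ↔ (¬S ∧ ((¬S → Q) ∧ T))) ∧ ¬S)}.
F ((((S ∧ ¬P) → ((T ∨ ¬S) ∨ ¬S)) ↔ (¬S ∧ ((¬S → Q) ∧ T))) ∧ ¬S): β-rule — branch into F (((S ∧ ¬P) → ((T ∨ ¬S) ∨ ¬S)) ↔ (¬S ∧ ((¬S → Q) ∧ T)))  //  F ¬S.
  branch 1 (add F (((S ∧ ¬P) → ((T ∨ ¬S) ∨ ¬S)) ↔ (¬S ∧ ((¬S → Q) ∧ T)))):
    F (((S ∧ ¬P) → ((T ∨ ¬S) ∨ ¬S)) ↔ (¬S ∧ ((¬S → Q) ∧ T))): β-rule — branch into T ((S ∧ ¬P) → ((T ∨ ¬S) ∨ ¬S)), F (¬S ∧ ((¬S → Q) ∧ T))  //  F ((S ∧ ¬P) → ((T ∨ ¬S) ∨ ¬S)), T (¬S ∧ ((¬S → Q) ∧ T)).
      branch 1.1 (add T ((S ∧ ¬P) → ((T ∨ ¬S) ∨ ¬S)), F (¬S ∧ ((¬S → Q) ∧ T))):
        T ((S ∧ ¬P) → ((T ∨ ¬S) ∨ ¬S)): β-rule — branch into F (S ∧ ¬P)  //  T ((T ∨ ¬S) ∨ ¬S).
          branch 1.1.1 (add F (S ∧ ¬P)):
            F (¬S ∧ ((¬S → Q) ∧ T)): β-rule — branch into F ¬S  //  F ((¬S → Q) ∧ T).
              branch 1.1.1.1 (add F ¬S):
                F (S ∧ ¬P): β-rule — branch into F S  //  F ¬P.
                  branch 1.1.1.1.1 (add F S):
                    × closes — contains both S and ¬S.
                  branch 1.1.1.1.2 (add F ¬P):
                    ○ open, literals {P=T, S=T}.
              branch 1.1.1.2 (add F ((¬S → Q) ∧ T)):
                F (S ∧ ¬P): β-rule — branch into F S  //  F ¬P.
                  branch 1.1.1.2.1 (add F S):
                    F ((¬S → Q) ∧ T): β-rule — branch into F (¬S → Q)  //  F T.
                      branch 1.1.1.2.1.1 (add F (¬S → Q)):
                        F (¬S → Q): α-rule — add T ¬S, F Q.
                        ○ open, literals {Q=F, S=F}.
                      branch 1.1.1.2.1.2 (add F T):
                        ○ open, literals {S=F, T=F}.
                  branch 1.1.1.2.2 (add F ¬P):
                    F ((¬S → Q) ∧ T): β-rule — branch into F (¬S → Q)  //  F T.
                      branch 1.1.1.2.2.1 (add F (¬S → Q)):
                        F (¬S → Q): α-rule — add T ¬S, F Q.
                        ○ open, literals {P=T, Q=F, S=F}.
                      branch 1.1.1.2.2.2 (add F T):
                        ○ open, literals {P=T, T=F}.
          branch 1.1.2 (add T ((T ∨ ¬S) ∨ ¬S)):
            F (¬S ∧ ((¬S → Q) ∧ T)): β-rule — branch into F ¬S  //  F ((¬S → Q) ∧ T).
              branch 1.1.2.1 (add F ¬S):
                T ((T ∨ ¬S) ∨ ¬S): β-rule — branch into T (T ∨ ¬S)  //  T ¬S.
                  branch 1.1.2.1.1 (add T (T ∨ ¬S)):
                    T (T ∨ ¬S): β-rule — branch into T T  //  T ¬S.
                      branch 1.1.2.1.1.1 (add T T):
                        ○ open, literals {S=T, T=T}.
                      branch 1.1.2.1.1.2 (add T ¬S):
                        × closes — contains both S and ¬S.
                  branch 1.1.2.1.2 (add T ¬S):
                    × closes — contains both S and ¬S.
              branch 1.1.2.2 (add F ((¬S → Q) ∧ T)):
                T ((T ∨ ¬S) ∨ ¬S): β-rule — branch into T (T ∨ ¬S)  //  T ¬S.
                  branch 1.1.2.2.1 (add T (T ∨ ¬S)):
                    F ((¬S → Q) ∧ T): β-rule — branch into F (¬S → Q)  //  F T.
                      branch 1.1.2.2.1.1 (add F (¬S → Q)):
                        F (¬S → Q): α-rule — add T ¬S, F Q.
                        T (T ∨ ¬S): β-rule — branch into T T  //  T ¬S.
                          branch 1.1.2.2.1.1.1 (add T T):
                            ○ open, literals {Q=F, S=F, T=T}.
                          branch 1.1.2.2.1.1.2 (add T ¬S):
                            ○ open, literals {Q=F, S=F}.
                      branch 1.1.2.2.1.2 (add F T):
                        T (T ∨ ¬S): β-rule — branch into T T  //  T ¬S.
                          branch 1.1.2.2.1.2.1 (add T T):
                            × closes — contains both T and ¬T.
                          branch 1.1.2.2.1.2.2 (add T ¬S):
                            ○ open, literals {S=F, T=F}.
                  branch 1.1.2.2.2 (add T ¬S):
                    F ((¬S → Q) ∧ T): β-rule — branch into F (¬S → Q)  //  F T.
                      branch 1.1.2.2.2.1 (add F (¬S → Q)):
                        F (¬S → Q): α-rule — add T ¬S, F Q.
                        ○ open, literals {Q=F, S=F}.
                      branch 1.1.2.2.2.2 (add F T):
                        ○ open, literals {S=F, T=F}.
      branch 1.2 (add F ((S ∧ ¬P) → ((T ∨ ¬S) ∨ ¬S)), T (¬S ∧ ((¬S → Q) ∧ T))):
        F ((S ∧ ¬P) → ((T ∨ ¬S) ∨ ¬S)): α-rule — add T (S ∧ ¬P), F ((T ∨ ¬S) ∨ ¬S).
        T (¬S ∧ ((¬S → Q) ∧ T)): α-rule — add T ¬S, T ((¬S → Q) ∧ T).
        T (S ∧ ¬P): α-rule — add T S, T ¬P.
        × closes — contains both S and ¬S.
  branch 2 (add F ¬S):
    ○ open, literals {S=T}.
5 branches closed, 12 open.
An open branch gives a countermodel: P=T, S=T (unmentioned atoms arbitrary); under it the original formula is false.

Not valid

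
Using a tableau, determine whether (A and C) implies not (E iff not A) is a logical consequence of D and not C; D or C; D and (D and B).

Initial set: {(D and not C); (D or C); (D and (D and B)); not ((A and C) implies not (E iff not A))}.
(D and not C): α-rule — add D, not C.
(D and (D and B)): α-rule — add D, (D and B).
not ((A and C) implies not (E iff not A)): α-rule — add (A and C), not not (E iff not A).
(D and B): α-rule — add D, B.
(A and C): α-rule — add A, C.
× closes — contains both C and not C.
All 1 branch closes.
Every branch closed, so the premises entail the conclusion.

Yes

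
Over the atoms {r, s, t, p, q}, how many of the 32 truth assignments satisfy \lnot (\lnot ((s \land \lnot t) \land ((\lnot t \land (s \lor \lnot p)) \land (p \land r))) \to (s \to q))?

Initial set: {T \lnot (\lnot ((s \land \lnot t) \land ((\lnot t \land (s \lor \lnot p)) \land (p \land r))) \to (s \to q))}.
T \lnot (\lnot ((s \land \lnot t) \land ((\lnot t \land (s \lor \lnot p)) \land (p \land r))) \to (s \to q)): α-rule — add T \lnot ((s \land \lnot t) \land ((\lnot t \land (s \lor \lnot p)) \land (p \land r))), F (s \to q).
F (s \to q): α-rule — add T s, F q.
T \lnot ((s \land \lnot t) \land ((\lnot t \land (s \lor \lnot p)) \land (p \land r))): β-rule — branch into F (s \land \lnot t)  //  F ((\lnot t \land (s \lor \lnot p)) \land (p \land r)).
  branch 1 (add F (s \land \lnot t)):
    F (s \land \lnot t): β-rule — branch into F s  //  F \lnot t.
      branch 1.1 (add F s):
        × closes — contains both s and \lnot s.
      branch 1.2 (add F \lnot t):
        ○ open, literals {q=0, s=1, t=1}.
  branch 2 (add F ((\lnot t \land (s \lor \lnot p)) \land (p \land r))):
    F ((\lnot t \land (s \lor \lnot p)) \land (p \land r)): β-rule — branch into F (\lnot t \land (s \lor \lnot p))  //  F (p \land r).
      branch 2.1 (add F (\lnot t \land (s \lor \lnot p))):
        F (\lnot t \land (s \lor \lnot p)): β-rule — branch into F \lnot t  //  F (s \lor \lnot p).
          branch 2.1.1 (add F \lnot t):
            ○ open, literals {q=0, s=1, t=1}.
          branch 2.1.2 (add F (s \lor \lnot p)):
            F (s \lor \lnot p): α-rule — add F s, F \lnot p.
            × closes — contains both s and \lnot s.
      branch 2.2 (add F (p \land r)):
        F (p \land r): β-rule — branch into F p  //  F r.
          branch 2.2.1 (add F p):
            ○ open, literals {p=0, q=0, s=1}.
          branch 2.2.2 (add F r):
            ○ open, literals {q=0, r=0, s=1}.
2 branches closed, 4 open.
Each open branch fixes some atoms; the unmentioned ones are free. Counting distinct full assignments: branch {q=0, s=1, t=1} (r, p) contributes 4 new; branch {q=0, s=1, t=1} (r, p) contributes 0 new; branch {p=0, q=0, s=1} (r, t) contributes 2 new; branch {q=0, r=0, s=1} (t, p) contributes 1 new. Total: 7.

7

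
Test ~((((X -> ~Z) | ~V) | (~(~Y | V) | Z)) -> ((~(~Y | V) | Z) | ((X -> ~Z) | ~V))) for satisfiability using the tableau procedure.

Unsatisfiable

Initial set: {~((((X -> ~Z) | ~V) | (~(~Y | V) | Z)) -> ((~(~Y | V) | Z) | ((X -> ~Z) | ~V)))}.
~((((X -> ~Z) | ~V) | (~(~Y | V) | Z)) -> ((~(~Y | V) | Z) | ((X -> ~Z) | ~V))): α-rule — add (((X -> ~Z) | ~V) | (~(~Y | V) | Z)), ~((~(~Y | V) | Z) | ((X -> ~Z) | ~V)).
~((~(~Y | V) | Z) | ((X -> ~Z) | ~V)): α-rule — add ~(~(~Y | V) | Z), ~((X -> ~Z) | ~V).
~(~(~Y | V) | Z): α-rule — add ~~(~Y | V), ~Z.
~((X -> ~Z) | ~V): α-rule — add ~(X -> ~Z), ~~V.
~(X -> ~Z): α-rule — add X, ~~Z.
× closes — contains both Z and ~Z.
All 1 branch closes.
Every branch closed; the formula is unsatisfiable.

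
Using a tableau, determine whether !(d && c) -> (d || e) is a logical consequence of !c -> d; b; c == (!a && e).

Initial set: {T (!c -> d); T b; T (c == (!a && e)); F (!(d && c) -> (d || e))}.
F (!(d && c) -> (d || e)): α-rule — add T !(d && c), F (d || e).
F (d || e): α-rule — add F d, F e.
T (!c -> d): β-rule — branch into F !c  //  T d.
  branch 1 (add F !c):
    T (c == (!a && e)): β-rule — branch into T c, T (!a && e)  //  F c, F (!a && e).
      branch 1.1 (add T c, T (!a && e)):
        T (!a && e): α-rule — add T !a, T e.
        × closes — contains both e and !e.
      branch 1.2 (add F c, F (!a && e)):
        × closes — contains both c and !c.
  branch 2 (add T d):
    × closes — contains both d and !d.
All 3 branches close.
Every branch closed, so the premises entail the conclusion.

Yes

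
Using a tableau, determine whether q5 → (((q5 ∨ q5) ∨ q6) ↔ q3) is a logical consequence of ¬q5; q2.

Initial set: {¬q5; q2; ¬(q5 → (((q5 ∨ q5) ∨ q6) ↔ q3))}.
¬(q5 → (((q5 ∨ q5) ∨ q6) ↔ q3)): α-rule — add q5, ¬(((q5 ∨ q5) ∨ q6) ↔ q3).
× closes — contains both q5 and ¬q5.
All 1 branch closes.
Every branch closed, so the premises entail the conclusion.

Yes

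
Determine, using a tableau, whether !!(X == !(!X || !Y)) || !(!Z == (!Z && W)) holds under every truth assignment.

Assume the negation and expand:
Initial set: {F (!!(X == !(!X || !Y)) || !(!Z == (!Z && W)))}.
F (!!(X == !(!X || !Y)) || !(!Z == (!Z && W))): α-rule — add F !!(X == !(!X || !Y)), F !(!Z == (!Z && W)).
F !!(X == !(!X || !Y)): drop double negation, giving F (X == !(!X || !Y)).
F !(!Z == (!Z && W)): β-rule — branch into T !Z, T (!Z && W)  //  F !Z, F (!Z && W).
  branch 1 (add T !Z, T (!Z && W)):
    T (!Z && W): α-rule — add T !Z, T W.
    F (X == !(!X || !Y)): β-rule — branch into T X, F !(!X || !Y)  //  F X, T !(!X || !Y).
      branch 1.1 (add T X, F !(!X || !Y)):
        F !(!X || !Y): β-rule — branch into T !X  //  T !Y.
          branch 1.1.1 (add T !X):
            × closes — contains both X and !X.
          branch 1.1.2 (add T !Y):
            ○ open, literals {W=T, X=T, Y=F, Z=F}.
      branch 1.2 (add F X, T !(!X || !Y)):
        T !(!X || !Y): α-rule — add F !X, F !Y.
        × closes — contains both X and !X.
  branch 2 (add F !Z, F (!Z && W)):
    F (X == !(!X || !Y)): β-rule — branch into T X, F !(!X || !Y)  //  F X, T !(!X || !Y).
      branch 2.1 (add T X, F !(!X || !Y)):
        F (!Z && W): β-rule — branch into F !Z  //  F W.
          branch 2.1.1 (add F !Z):
            F !(!X || !Y): β-rule — branch into T !X  //  T !Y.
              branch 2.1.1.1 (add T !X):
                × closes — contains both X and !X.
              branch 2.1.1.2 (add T !Y):
                ○ open, literals {X=T, Y=F, Z=T}.
          branch 2.1.2 (add F W):
            F !(!X || !Y): β-rule — branch into T !X  //  T !Y.
              branch 2.1.2.1 (add T !X):
                × closes — contains both X and !X.
              branch 2.1.2.2 (add T !Y):
                ○ open, literals {W=F, X=T, Y=F, Z=T}.
      branch 2.2 (add F X, T !(!X || !Y)):
        T !(!X || !Y): α-rule — add F !X, F !Y.
        × closes — contains both X and !X.
5 branches closed, 3 open.
An open branch gives a countermodel: W=T, X=T, Y=F, Z=F (unmentioned atoms arbitrary); under it the original formula is false.

Not valid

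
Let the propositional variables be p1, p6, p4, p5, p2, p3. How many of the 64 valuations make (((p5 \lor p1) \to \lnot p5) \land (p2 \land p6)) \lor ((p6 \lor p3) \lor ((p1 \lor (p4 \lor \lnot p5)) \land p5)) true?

Initial set: {((((p5 \lor p1) \to \lnot p5) \land (p2 \land p6)) \lor ((p6 \lor p3) \lor ((p1 \lor (p4 \lor \lnot p5)) \land p5)))}.
((((p5 \lor p1) \to \lnot p5) \land (p2 \land p6)) \lor ((p6 \lor p3) \lor ((p1 \lor (p4 \lor \lnot p5)) \land p5))): β-rule — branch into (((p5 \lor p1) \to \lnot p5) \land (p2 \land p6))  //  ((p6 \lor p3) \lor ((p1 \lor (p4 \lor \lnot p5)) \land p5)).
  branch 1 (add (((p5 \lor p1) \to \lnot p5) \land (p2 \land p6))):
    (((p5 \lor p1) \to \lnot p5) \land (p2 \land p6)): α-rule — add ((p5 \lor p1) \to \lnot p5), (p2 \land p6).
    (p2 \land p6): α-rule — add p2, p6.
    ((p5 \lor p1) \to \lnot p5): β-rule — branch into \lnot (p5 \lor p1)  //  \lnot p5.
      branch 1.1 (add \lnot (p5 \lor p1)):
        \lnot (p5 \lor p1): α-rule — add \lnot p5, \lnot p1.
        ○ open, literals {p1=0, p2=1, p5=0, p6=1}.
      branch 1.2 (add \lnot p5):
        ○ open, literals {p2=1, p5=0, p6=1}.
  branch 2 (add ((p6 \lor p3) \lor ((p1 \lor (p4 \lor \lnot p5)) \land p5))):
    ((p6 \lor p3) \lor ((p1 \lor (p4 \lor \lnot p5)) \land p5)): β-rule — branch into (p6 \lor p3)  //  ((p1 \lor (p4 \lor \lnot p5)) \land p5).
      branch 2.1 (add (p6 \lor p3)):
        (p6 \lor p3): β-rule — branch into p6  //  p3.
          branch 2.1.1 (add p6):
            ○ open, literals {p6=1}.
          branch 2.1.2 (add p3):
            ○ open, literals {p3=1}.
      branch 2.2 (add ((p1 \lor (p4 \lor \lnot p5)) \land p5)):
        ((p1 \lor (p4 \lor \lnot p5)) \land p5): α-rule — add (p1 \lor (p4 \lor \lnot p5)), p5.
        (p1 \lor (p4 \lor \lnot p5)): β-rule — branch into p1  //  (p4 \lor \lnot p5).
          branch 2.2.1 (add p1):
            ○ open, literals {p1=1, p5=1}.
          branch 2.2.2 (add (p4 \lor \lnot p5)):
            (p4 \lor \lnot p5): β-rule — branch into p4  //  \lnot p5.
              branch 2.2.2.1 (add p4):
                ○ open, literals {p4=1, p5=1}.
              branch 2.2.2.2 (add \lnot p5):
                × closes — contains both p5 and \lnot p5.
1 branch closed, 6 open.
Each open branch fixes some atoms; the unmentioned ones are free. Counting distinct full assignments: branch {p1=0, p2=1, p5=0, p6=1} (p4, p3) contributes 4 new; branch {p2=1, p5=0, p6=1} (p1, p4, p3) contributes 4 new; branch {p6=1} (p1, p4, p5, p2, p3) contributes 24 new; branch {p3=1} (p1, p6, p4, p5, p2) contributes 16 new; branch {p1=1, p5=1} (p6, p4, p2, p3) contributes 4 new; branch {p4=1, p5=1} (p1, p6, p2, p3) contributes 2 new. Total: 54.

54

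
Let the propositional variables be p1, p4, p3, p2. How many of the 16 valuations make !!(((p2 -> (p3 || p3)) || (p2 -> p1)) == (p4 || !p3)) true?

10

Initial set: {!!(((p2 -> (p3 || p3)) || (p2 -> p1)) == (p4 || !p3))}.
!!(((p2 -> (p3 || p3)) || (p2 -> p1)) == (p4 || !p3)): drop double negation, giving (((p2 -> (p3 || p3)) || (p2 -> p1)) == (p4 || !p3)).
(((p2 -> (p3 || p3)) || (p2 -> p1)) == (p4 || !p3)): β-rule — branch into ((p2 -> (p3 || p3)) || (p2 -> p1)), (p4 || !p3)  //  !((p2 -> (p3 || p3)) || (p2 -> p1)), !(p4 || !p3).
  branch 1 (add ((p2 -> (p3 || p3)) || (p2 -> p1)), (p4 || !p3)):
    ((p2 -> (p3 || p3)) || (p2 -> p1)): β-rule — branch into (p2 -> (p3 || p3))  //  (p2 -> p1).
      branch 1.1 (add (p2 -> (p3 || p3))):
        (p4 || !p3): β-rule — branch into p4  //  !p3.
          branch 1.1.1 (add p4):
            (p2 -> (p3 || p3)): β-rule — branch into !p2  //  (p3 || p3).
              branch 1.1.1.1 (add !p2):
                ○ open, literals {p2=false, p4=true}.
              branch 1.1.1.2 (add (p3 || p3)):
                (p3 || p3): β-rule — branch into p3  //  p3.
                  branch 1.1.1.2.1 (add p3):
                    ○ open, literals {p3=true, p4=true}.
                  branch 1.1.1.2.2 (add p3):
                    ○ open, literals {p3=true, p4=true}.
          branch 1.1.2 (add !p3):
            (p2 -> (p3 || p3)): β-rule — branch into !p2  //  (p3 || p3).
              branch 1.1.2.1 (add !p2):
                ○ open, literals {p2=false, p3=false}.
              branch 1.1.2.2 (add (p3 || p3)):
                (p3 || p3): β-rule — branch into p3  //  p3.
                  branch 1.1.2.2.1 (add p3):
                    × closes — contains both p3 and !p3.
                  branch 1.1.2.2.2 (add p3):
                    × closes — contains both p3 and !p3.
      branch 1.2 (add (p2 -> p1)):
        (p4 || !p3): β-rule — branch into p4  //  !p3.
          branch 1.2.1 (add p4):
            (p2 -> p1): β-rule — branch into !p2  //  p1.
              branch 1.2.1.1 (add !p2):
                ○ open, literals {p2=false, p4=true}.
              branch 1.2.1.2 (add p1):
                ○ open, literals {p1=true, p4=true}.
          branch 1.2.2 (add !p3):
            (p2 -> p1): β-rule — branch into !p2  //  p1.
              branch 1.2.2.1 (add !p2):
                ○ open, literals {p2=false, p3=false}.
              branch 1.2.2.2 (add p1):
                ○ open, literals {p1=true, p3=false}.
  branch 2 (add !((p2 -> (p3 || p3)) || (p2 -> p1)), !(p4 || !p3)):
    !((p2 -> (p3 || p3)) || (p2 -> p1)): α-rule — add !(p2 -> (p3 || p3)), !(p2 -> p1).
    !(p4 || !p3): α-rule — add !p4, !!p3.
    !(p2 -> (p3 || p3)): α-rule — add p2, !(p3 || p3).
    !(p2 -> p1): α-rule — add p2, !p1.
    !(p3 || p3): α-rule — add !p3, !p3.
    × closes — contains both p3 and !p3.
3 branches closed, 8 open.
Each open branch fixes some atoms; the unmentioned ones are free. Counting distinct full assignments: branch {p2=false, p4=true} (p1, p3) contributes 4 new; branch {p3=true, p4=true} (p1, p2) contributes 2 new; branch {p3=true, p4=true} (p1, p2) contributes 0 new; branch {p2=false, p3=false} (p1, p4) contributes 2 new; branch {p2=false, p4=true} (p1, p3) contributes 0 new; branch {p1=true, p4=true} (p3, p2) contributes 1 new; branch {p2=false, p3=false} (p1, p4) contributes 0 new; branch {p1=true, p3=false} (p4, p2) contributes 1 new. Total: 10.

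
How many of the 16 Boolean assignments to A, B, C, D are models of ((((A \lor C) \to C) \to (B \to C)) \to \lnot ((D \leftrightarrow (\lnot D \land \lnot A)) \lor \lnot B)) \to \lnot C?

13

Initial set: {(((((A \lor C) \to C) \to (B \to C)) \to \lnot ((D \leftrightarrow (\lnot D \land \lnot A)) \lor \lnot B)) \to \lnot C)}.
(((((A \lor C) \to C) \to (B \to C)) \to \lnot ((D \leftrightarrow (\lnot D \land \lnot A)) \lor \lnot B)) \to \lnot C): β-rule — branch into \lnot ((((A \lor C) \to C) \to (B \to C)) \to \lnot ((D \leftrightarrow (\lnot D \land \lnot A)) \lor \lnot B))  //  \lnot C.
  branch 1 (add \lnot ((((A \lor C) \to C) \to (B \to C)) \to \lnot ((D \leftrightarrow (\lnot D \land \lnot A)) \lor \lnot B))):
    \lnot ((((A \lor C) \to C) \to (B \to C)) \to \lnot ((D \leftrightarrow (\lnot D \land \lnot A)) \lor \lnot B)): α-rule — add (((A \lor C) \to C) \to (B \to C)), \lnot \lnot ((D \leftrightarrow (\lnot D \land \lnot A)) \lor \lnot B).
    (((A \lor C) \to C) \to (B \to C)): β-rule — branch into \lnot ((A \lor C) \to C)  //  (B \to C).
      branch 1.1 (add \lnot ((A \lor C) \to C)):
        \lnot ((A \lor C) \to C): α-rule — add (A \lor C), \lnot C.
        \lnot \lnot ((D \leftrightarrow (\lnot D \land \lnot A)) \lor \lnot B): β-rule — branch into (D \leftrightarrow (\lnot D \land \lnot A))  //  \lnot B.
          branch 1.1.1 (add (D \leftrightarrow (\lnot D \land \lnot A))):
            (A \lor C): β-rule — branch into A  //  C.
              branch 1.1.1.1 (add A):
                (D \leftrightarrow (\lnot D \land \lnot A)): β-rule — branch into D, (\lnot D \land \lnot A)  //  \lnot D, \lnot (\lnot D \land \lnot A).
                  branch 1.1.1.1.1 (add D, (\lnot D \land \lnot A)):
                    (\lnot D \land \lnot A): α-rule — add \lnot D, \lnot A.
                    × closes — contains both D and \lnot D.
                  branch 1.1.1.1.2 (add \lnot D, \lnot (\lnot D \land \lnot A)):
                    \lnot (\lnot D \land \lnot A): β-rule — branch into \lnot \lnot D  //  \lnot \lnot A.
                      branch 1.1.1.1.2.1 (add \lnot \lnot D):
                        × closes — contains both D and \lnot D.
                      branch 1.1.1.1.2.2 (add \lnot \lnot A):
                        ○ open, literals {A=1, C=0, D=0}.
              branch 1.1.1.2 (add C):
                × closes — contains both C and \lnot C.
          branch 1.1.2 (add \lnot B):
            (A \lor C): β-rule — branch into A  //  C.
              branch 1.1.2.1 (add A):
                ○ open, literals {A=1, B=0, C=0}.
              branch 1.1.2.2 (add C):
                × closes — contains both C and \lnot C.
      branch 1.2 (add (B \to C)):
        \lnot \lnot ((D \leftrightarrow (\lnot D \land \lnot A)) \lor \lnot B): β-rule — branch into (D \leftrightarrow (\lnot D \land \lnot A))  //  \lnot B.
          branch 1.2.1 (add (D \leftrightarrow (\lnot D \land \lnot A))):
            (B \to C): β-rule — branch into \lnot B  //  C.
              branch 1.2.1.1 (add \lnot B):
                (D \leftrightarrow (\lnot D \land \lnot A)): β-rule — branch into D, (\lnot D \land \lnot A)  //  \lnot D, \lnot (\lnot D \land \lnot A).
                  branch 1.2.1.1.1 (add D, (\lnot D \land \lnot A)):
                    (\lnot D \land \lnot A): α-rule — add \lnot D, \lnot A.
                    × closes — contains both D and \lnot D.
                  branch 1.2.1.1.2 (add \lnot D, \lnot (\lnot D \land \lnot A)):
                    \lnot (\lnot D \land \lnot A): β-rule — branch into \lnot \lnot D  //  \lnot \lnot A.
                      branch 1.2.1.1.2.1 (add \lnot \lnot D):
                        × closes — contains both D and \lnot D.
                      branch 1.2.1.1.2.2 (add \lnot \lnot A):
                        ○ open, literals {A=1, B=0, D=0}.
              branch 1.2.1.2 (add C):
                (D \leftrightarrow (\lnot D \land \lnot A)): β-rule — branch into D, (\lnot D \land \lnot A)  //  \lnot D, \lnot (\lnot D \land \lnot A).
                  branch 1.2.1.2.1 (add D, (\lnot D \land \lnot A)):
                    (\lnot D \land \lnot A): α-rule — add \lnot D, \lnot A.
                    × closes — contains both D and \lnot D.
                  branch 1.2.1.2.2 (add \lnot D, \lnot (\lnot D \land \lnot A)):
                    \lnot (\lnot D \land \lnot A): β-rule — branch into \lnot \lnot D  //  \lnot \lnot A.
                      branch 1.2.1.2.2.1 (add \lnot \lnot D):
                        × closes — contains both D and \lnot D.
                      branch 1.2.1.2.2.2 (add \lnot \lnot A):
                        ○ open, literals {A=1, C=1, D=0}.
          branch 1.2.2 (add \lnot B):
            (B \to C): β-rule — branch into \lnot B  //  C.
              branch 1.2.2.1 (add \lnot B):
                ○ open, literals {B=0}.
              branch 1.2.2.2 (add C):
                ○ open, literals {B=0, C=1}.
  branch 2 (add \lnot C):
    ○ open, literals {C=0}.
8 branches closed, 7 open.
Each open branch fixes some atoms; the unmentioned ones are free. Counting distinct full assignments: branch {A=1, C=0, D=0} (B) contributes 2 new; branch {A=1, B=0, C=0} (D) contributes 1 new; branch {A=1, B=0, D=0} (C) contributes 1 new; branch {A=1, C=1, D=0} (B) contributes 1 new; branch {B=0} (A, C, D) contributes 5 new; branch {B=0, C=1} (A, D) contributes 0 new; branch {C=0} (A, B, D) contributes 3 new. Total: 13.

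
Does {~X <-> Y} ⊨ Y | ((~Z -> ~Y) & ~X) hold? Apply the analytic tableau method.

No

Initial set: {(~X <-> Y); ~(Y | ((~Z -> ~Y) & ~X))}.
~(Y | ((~Z -> ~Y) & ~X)): α-rule — add ~Y, ~((~Z -> ~Y) & ~X).
(~X <-> Y): β-rule — branch into ~X, Y  //  ~~X, ~Y.
  branch 1 (add ~X, Y):
    × closes — contains both Y and ~Y.
  branch 2 (add ~~X, ~Y):
    ~((~Z -> ~Y) & ~X): β-rule — branch into ~(~Z -> ~Y)  //  ~~X.
      branch 2.1 (add ~(~Z -> ~Y)):
        ~(~Z -> ~Y): α-rule — add ~Z, ~~Y.
        × closes — contains both Y and ~Y.
      branch 2.2 (add ~~X):
        ○ open, literals {X=T, Y=F}.
2 branches closed, 1 open.
An open branch gives a countermodel: X=T, Y=F (unmentioned atoms arbitrary); the premises hold there but the conclusion fails.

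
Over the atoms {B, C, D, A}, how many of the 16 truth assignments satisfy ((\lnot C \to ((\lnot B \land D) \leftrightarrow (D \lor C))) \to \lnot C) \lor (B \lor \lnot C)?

Initial set: {(((\lnot C \to ((\lnot B \land D) \leftrightarrow (D \lor C))) \to \lnot C) \lor (B \lor \lnot C))}.
(((\lnot C \to ((\lnot B \land D) \leftrightarrow (D \lor C))) \to \lnot C) \lor (B \lor \lnot C)): β-rule — branch into ((\lnot C \to ((\lnot B \land D) \leftrightarrow (D \lor C))) \to \lnot C)  //  (B \lor \lnot C).
  branch 1 (add ((\lnot C \to ((\lnot B \land D) \leftrightarrow (D \lor C))) \to \lnot C)):
    ((\lnot C \to ((\lnot B \land D) \leftrightarrow (D \lor C))) \to \lnot C): β-rule — branch into \lnot (\lnot C \to ((\lnot B \land D) \leftrightarrow (D \lor C)))  //  \lnot C.
      branch 1.1 (add \lnot (\lnot C \to ((\lnot B \land D) \leftrightarrow (D \lor C)))):
        \lnot (\lnot C \to ((\lnot B \land D) \leftrightarrow (D \lor C))): α-rule — add \lnot C, \lnot ((\lnot B \land D) \leftrightarrow (D \lor C)).
        \lnot ((\lnot B \land D) \leftrightarrow (D \lor C)): β-rule — branch into (\lnot B \land D), \lnot (D \lor C)  //  \lnot (\lnot B \land D), (D \lor C).
          branch 1.1.1 (add (\lnot B \land D), \lnot (D \lor C)):
            (\lnot B \land D): α-rule — add \lnot B, D.
            \lnot (D \lor C): α-rule — add \lnot D, \lnot C.
            × closes — contains both D and \lnot D.
          branch 1.1.2 (add \lnot (\lnot B \land D), (D \lor C)):
            \lnot (\lnot B \land D): β-rule — branch into \lnot \lnot B  //  \lnot D.
              branch 1.1.2.1 (add \lnot \lnot B):
                (D \lor C): β-rule — branch into D  //  C.
                  branch 1.1.2.1.1 (add D):
                    ○ open, literals {B=T, C=F, D=T}.
                  branch 1.1.2.1.2 (add C):
                    × closes — contains both C and \lnot C.
              branch 1.1.2.2 (add \lnot D):
                (D \lor C): β-rule — branch into D  //  C.
                  branch 1.1.2.2.1 (add D):
                    × closes — contains both D and \lnot D.
                  branch 1.1.2.2.2 (add C):
                    × closes — contains both C and \lnot C.
      branch 1.2 (add \lnot C):
        ○ open, literals {C=F}.
  branch 2 (add (B \lor \lnot C)):
    (B \lor \lnot C): β-rule — branch into B  //  \lnot C.
      branch 2.1 (add B):
        ○ open, literals {B=T}.
      branch 2.2 (add \lnot C):
        ○ open, literals {C=F}.
4 branches closed, 4 open.
Each open branch fixes some atoms; the unmentioned ones are free. Counting distinct full assignments: branch {B=T, C=F, D=T} (A) contributes 2 new; branch {C=F} (B, D, A) contributes 6 new; branch {B=T} (C, D, A) contributes 4 new; branch {C=F} (B, D, A) contributes 0 new. Total: 12.

12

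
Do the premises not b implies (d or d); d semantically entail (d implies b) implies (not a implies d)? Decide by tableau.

Yes

Initial set: {(not b implies (d or d)); d; not ((d implies b) implies (not a implies d))}.
not ((d implies b) implies (not a implies d)): α-rule — add (d implies b), not (not a implies d).
not (not a implies d): α-rule — add not a, not d.
× closes — contains both d and not d.
All 1 branch closes.
Every branch closed, so the premises entail the conclusion.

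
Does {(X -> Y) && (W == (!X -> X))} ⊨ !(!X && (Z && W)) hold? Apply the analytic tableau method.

Initial set: {((X -> Y) && (W == (!X -> X))); !!(!X && (Z && W))}.
((X -> Y) && (W == (!X -> X))): α-rule — add (X -> Y), (W == (!X -> X)).
!!(!X && (Z && W)): α-rule — add !X, (Z && W).
(Z && W): α-rule — add Z, W.
(X -> Y): β-rule — branch into !X  //  Y.
  branch 1 (add !X):
    (W == (!X -> X)): β-rule — branch into W, (!X -> X)  //  !W, !(!X -> X).
      branch 1.1 (add W, (!X -> X)):
        (!X -> X): β-rule — branch into !!X  //  X.
          branch 1.1.1 (add !!X):
            × closes — contains both X and !X.
          branch 1.1.2 (add X):
            × closes — contains both X and !X.
      branch 1.2 (add !W, !(!X -> X)):
        × closes — contains both W and !W.
  branch 2 (add Y):
    (W == (!X -> X)): β-rule — branch into W, (!X -> X)  //  !W, !(!X -> X).
      branch 2.1 (add W, (!X -> X)):
        (!X -> X): β-rule — branch into !!X  //  X.
          branch 2.1.1 (add !!X):
            × closes — contains both X and !X.
          branch 2.1.2 (add X):
            × closes — contains both X and !X.
      branch 2.2 (add !W, !(!X -> X)):
        × closes — contains both W and !W.
All 6 branches close.
Every branch closed, so the premises entail the conclusion.

Yes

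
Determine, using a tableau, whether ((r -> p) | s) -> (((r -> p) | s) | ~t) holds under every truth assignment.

Assume the negation and expand:
Initial set: {~(((r -> p) | s) -> (((r -> p) | s) | ~t))}.
~(((r -> p) | s) -> (((r -> p) | s) | ~t)): α-rule — add ((r -> p) | s), ~(((r -> p) | s) | ~t).
~(((r -> p) | s) | ~t): α-rule — add ~((r -> p) | s), ~~t.
~((r -> p) | s): α-rule — add ~(r -> p), ~s.
~(r -> p): α-rule — add r, ~p.
((r -> p) | s): β-rule — branch into (r -> p)  //  s.
  branch 1 (add (r -> p)):
    (r -> p): β-rule — branch into ~r  //  p.
      branch 1.1 (add ~r):
        × closes — contains both r and ~r.
      branch 1.2 (add p):
        × closes — contains both p and ~p.
  branch 2 (add s):
    × closes — contains both s and ~s.
All 3 branches close.
Every branch closed, so the negation is unsatisfiable and the formula is valid.

Valid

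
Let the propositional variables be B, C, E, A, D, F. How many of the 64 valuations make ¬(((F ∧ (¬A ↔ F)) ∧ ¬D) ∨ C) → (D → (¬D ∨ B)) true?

56

Initial set: {(¬(((F ∧ (¬A ↔ F)) ∧ ¬D) ∨ C) → (D → (¬D ∨ B)))}.
(¬(((F ∧ (¬A ↔ F)) ∧ ¬D) ∨ C) → (D → (¬D ∨ B))): β-rule — branch into ¬¬(((F ∧ (¬A ↔ F)) ∧ ¬D) ∨ C)  //  (D → (¬D ∨ B)).
  branch 1 (add ¬¬(((F ∧ (¬A ↔ F)) ∧ ¬D) ∨ C)):
    ¬¬(((F ∧ (¬A ↔ F)) ∧ ¬D) ∨ C): β-rule — branch into ((F ∧ (¬A ↔ F)) ∧ ¬D)  //  C.
      branch 1.1 (add ((F ∧ (¬A ↔ F)) ∧ ¬D)):
        ((F ∧ (¬A ↔ F)) ∧ ¬D): α-rule — add (F ∧ (¬A ↔ F)), ¬D.
        (F ∧ (¬A ↔ F)): α-rule — add F, (¬A ↔ F).
        (¬A ↔ F): β-rule — branch into ¬A, F  //  ¬¬A, ¬F.
          branch 1.1.1 (add ¬A, F):
            ○ open, literals {A=0, D=0, F=1}.
          branch 1.1.2 (add ¬¬A, ¬F):
            × closes — contains both F and ¬F.
      branch 1.2 (add C):
        ○ open, literals {C=1}.
  branch 2 (add (D → (¬D ∨ B))):
    (D → (¬D ∨ B)): β-rule — branch into ¬D  //  (¬D ∨ B).
      branch 2.1 (add ¬D):
        ○ open, literals {D=0}.
      branch 2.2 (add (¬D ∨ B)):
        (¬D ∨ B): β-rule — branch into ¬D  //  B.
          branch 2.2.1 (add ¬D):
            ○ open, literals {D=0}.
          branch 2.2.2 (add B):
            ○ open, literals {B=1}.
1 branch closed, 5 open.
Each open branch fixes some atoms; the unmentioned ones are free. Counting distinct full assignments: branch {A=0, D=0, F=1} (B, C, E) contributes 8 new; branch {C=1} (B, E, A, D, F) contributes 28 new; branch {D=0} (B, C, E, A, F) contributes 12 new; branch {D=0} (B, C, E, A, F) contributes 0 new; branch {B=1} (C, E, A, D, F) contributes 8 new. Total: 56.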